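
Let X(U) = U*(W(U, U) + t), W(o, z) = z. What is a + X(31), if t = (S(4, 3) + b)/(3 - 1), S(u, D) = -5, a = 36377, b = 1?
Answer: 37276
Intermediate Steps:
t = -2 (t = (-5 + 1)/(3 - 1) = -4/2 = -4*1/2 = -2)
X(U) = U*(-2 + U) (X(U) = U*(U - 2) = U*(-2 + U))
a + X(31) = 36377 + 31*(-2 + 31) = 36377 + 31*29 = 36377 + 899 = 37276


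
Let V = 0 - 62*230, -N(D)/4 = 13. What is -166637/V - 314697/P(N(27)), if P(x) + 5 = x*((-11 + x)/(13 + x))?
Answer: 4502409913/1269140 ≈ 3547.6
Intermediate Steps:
N(D) = -52 (N(D) = -4*13 = -52)
V = -14260 (V = 0 - 14260 = -14260)
P(x) = -5 + x*(-11 + x)/(13 + x) (P(x) = -5 + x*((-11 + x)/(13 + x)) = -5 + x*(-11 + x)/(13 + x))
-166637/V - 314697/P(N(27)) = -166637/(-14260) - 314697*(13 - 52)/(-65 + (-52)² - 16*(-52)) = -166637*(-1/14260) - 314697*(-39/(-65 + 2704 + 832)) = 166637/14260 - 314697/((-1/39*3471)) = 166637/14260 - 314697/(-89) = 166637/14260 - 314697*(-1/89) = 166637/14260 + 314697/89 = 4502409913/1269140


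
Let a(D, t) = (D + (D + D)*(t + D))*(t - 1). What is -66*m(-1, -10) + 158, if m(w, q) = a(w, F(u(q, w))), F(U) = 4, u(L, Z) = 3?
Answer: 1544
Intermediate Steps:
a(D, t) = (-1 + t)*(D + 2*D*(D + t)) (a(D, t) = (D + (2*D)*(D + t))*(-1 + t) = (D + 2*D*(D + t))*(-1 + t) = (-1 + t)*(D + 2*D*(D + t)))
m(w, q) = w*(27 + 6*w) (m(w, q) = w*(-1 - 1*4 - 2*w + 2*4² + 2*w*4) = w*(-1 - 4 - 2*w + 2*16 + 8*w) = w*(-1 - 4 - 2*w + 32 + 8*w) = w*(27 + 6*w))
-66*m(-1, -10) + 158 = -198*(-1)*(9 + 2*(-1)) + 158 = -198*(-1)*(9 - 2) + 158 = -198*(-1)*7 + 158 = -66*(-21) + 158 = 1386 + 158 = 1544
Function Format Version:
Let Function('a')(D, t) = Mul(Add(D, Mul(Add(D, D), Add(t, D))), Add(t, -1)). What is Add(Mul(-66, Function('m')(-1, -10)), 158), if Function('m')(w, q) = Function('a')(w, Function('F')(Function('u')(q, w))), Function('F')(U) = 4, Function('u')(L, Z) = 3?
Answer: 1544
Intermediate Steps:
Function('a')(D, t) = Mul(Add(-1, t), Add(D, Mul(2, D, Add(D, t)))) (Function('a')(D, t) = Mul(Add(D, Mul(Mul(2, D), Add(D, t))), Add(-1, t)) = Mul(Add(D, Mul(2, D, Add(D, t))), Add(-1, t)) = Mul(Add(-1, t), Add(D, Mul(2, D, Add(D, t)))))
Function('m')(w, q) = Mul(w, Add(27, Mul(6, w))) (Function('m')(w, q) = Mul(w, Add(-1, Mul(-1, 4), Mul(-2, w), Mul(2, Pow(4, 2)), Mul(2, w, 4))) = Mul(w, Add(-1, -4, Mul(-2, w), Mul(2, 16), Mul(8, w))) = Mul(w, Add(-1, -4, Mul(-2, w), 32, Mul(8, w))) = Mul(w, Add(27, Mul(6, w))))
Add(Mul(-66, Function('m')(-1, -10)), 158) = Add(Mul(-66, Mul(3, -1, Add(9, Mul(2, -1)))), 158) = Add(Mul(-66, Mul(3, -1, Add(9, -2))), 158) = Add(Mul(-66, Mul(3, -1, 7)), 158) = Add(Mul(-66, -21), 158) = Add(1386, 158) = 1544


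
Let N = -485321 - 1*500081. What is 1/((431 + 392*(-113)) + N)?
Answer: -1/1029267 ≈ -9.7157e-7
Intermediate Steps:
N = -985402 (N = -485321 - 500081 = -985402)
1/((431 + 392*(-113)) + N) = 1/((431 + 392*(-113)) - 985402) = 1/((431 - 44296) - 985402) = 1/(-43865 - 985402) = 1/(-1029267) = -1/1029267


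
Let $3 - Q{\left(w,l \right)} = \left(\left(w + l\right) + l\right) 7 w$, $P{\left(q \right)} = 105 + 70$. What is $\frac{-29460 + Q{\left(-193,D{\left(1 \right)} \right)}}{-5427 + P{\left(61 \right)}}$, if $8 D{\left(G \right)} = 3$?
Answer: $\frac{1156747}{21008} \approx 55.062$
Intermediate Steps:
$D{\left(G \right)} = \frac{3}{8}$ ($D{\left(G \right)} = \frac{1}{8} \cdot 3 = \frac{3}{8}$)
$P{\left(q \right)} = 175$
$Q{\left(w,l \right)} = 3 - w \left(7 w + 14 l\right)$ ($Q{\left(w,l \right)} = 3 - \left(\left(w + l\right) + l\right) 7 w = 3 - \left(\left(l + w\right) + l\right) 7 w = 3 - \left(w + 2 l\right) 7 w = 3 - \left(7 w + 14 l\right) w = 3 - w \left(7 w + 14 l\right)$)
$\frac{-29460 + Q{\left(-193,D{\left(1 \right)} \right)}}{-5427 + P{\left(61 \right)}} = \frac{-29460 - \left(-3 + 260743 - \frac{4053}{4}\right)}{-5427 + 175} = \frac{-29460 + \left(3 - 260743 + \frac{4053}{4}\right)}{-5252} = \left(-29460 + \left(3 - 260743 + \frac{4053}{4}\right)\right) \left(- \frac{1}{5252}\right) = \left(-29460 - \frac{1038907}{4}\right) \left(- \frac{1}{5252}\right) = \left(- \frac{1156747}{4}\right) \left(- \frac{1}{5252}\right) = \frac{1156747}{21008}$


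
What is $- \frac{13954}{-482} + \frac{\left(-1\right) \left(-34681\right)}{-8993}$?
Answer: $\frac{54386040}{2167313} \approx 25.094$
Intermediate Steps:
$- \frac{13954}{-482} + \frac{\left(-1\right) \left(-34681\right)}{-8993} = \left(-13954\right) \left(- \frac{1}{482}\right) + 34681 \left(- \frac{1}{8993}\right) = \frac{6977}{241} - \frac{34681}{8993} = \frac{54386040}{2167313}$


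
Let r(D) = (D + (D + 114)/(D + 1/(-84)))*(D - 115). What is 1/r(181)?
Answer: 15203/183250518 ≈ 8.2963e-5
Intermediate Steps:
r(D) = (-115 + D)*(D + (114 + D)/(-1/84 + D)) (r(D) = (D + (114 + D)/(D - 1/84))*(-115 + D) = (D + (114 + D)/(-1/84 + D))*(-115 + D) = (-115 + D)*(D + (114 + D)/(-1/84 + D)))
1/r(181) = 1/((-1101240 - 9577*181² + 31*181 + 84*181³)/(-1 + 84*181)) = 1/((-1101240 - 9577*32761 + 5611 + 84*5929741)/(-1 + 15204)) = 1/((-1101240 - 313752097 + 5611 + 498098244)/15203) = 1/((1/15203)*183250518) = 1/(183250518/15203) = 15203/183250518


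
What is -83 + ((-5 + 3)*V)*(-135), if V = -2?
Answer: -623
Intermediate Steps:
-83 + ((-5 + 3)*V)*(-135) = -83 + ((-5 + 3)*(-2))*(-135) = -83 - 2*(-2)*(-135) = -83 + 4*(-135) = -83 - 540 = -623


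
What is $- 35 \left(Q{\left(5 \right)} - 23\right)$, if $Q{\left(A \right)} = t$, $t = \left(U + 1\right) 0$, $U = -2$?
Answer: $805$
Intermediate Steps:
$t = 0$ ($t = \left(-2 + 1\right) 0 = \left(-1\right) 0 = 0$)
$Q{\left(A \right)} = 0$
$- 35 \left(Q{\left(5 \right)} - 23\right) = - 35 \left(0 - 23\right) = \left(-35\right) \left(-23\right) = 805$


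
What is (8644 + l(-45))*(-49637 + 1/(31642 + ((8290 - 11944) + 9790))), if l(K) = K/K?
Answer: -1246999079025/2906 ≈ -4.2911e+8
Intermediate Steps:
l(K) = 1
(8644 + l(-45))*(-49637 + 1/(31642 + ((8290 - 11944) + 9790))) = (8644 + 1)*(-49637 + 1/(31642 + ((8290 - 11944) + 9790))) = 8645*(-49637 + 1/(31642 + (-3654 + 9790))) = 8645*(-49637 + 1/(31642 + 6136)) = 8645*(-49637 + 1/37778) = 8645*(-1875186585/37778) = -1246999079025/2906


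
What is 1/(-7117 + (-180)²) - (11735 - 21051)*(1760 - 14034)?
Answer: -2890974117271/25283 ≈ -1.1434e+8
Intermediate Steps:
1/(-7117 + (-180)²) - (11735 - 21051)*(1760 - 14034) = 1/(-7117 + 32400) - (-9316)*(-12274) = 1/25283 - 1*114344584 = 1/25283 - 114344584 = -2890974117271/25283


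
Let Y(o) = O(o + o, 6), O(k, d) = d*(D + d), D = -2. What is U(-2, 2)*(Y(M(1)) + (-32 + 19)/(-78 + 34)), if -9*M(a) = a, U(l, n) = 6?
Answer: 3207/22 ≈ 145.77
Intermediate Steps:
M(a) = -a/9
O(k, d) = d*(-2 + d)
Y(o) = 24 (Y(o) = 6*(-2 + 6) = 6*4 = 24)
U(-2, 2)*(Y(M(1)) + (-32 + 19)/(-78 + 34)) = 6*(24 + (-32 + 19)/(-78 + 34)) = 6*(24 - 13/(-44)) = 6*(24 - 13*(-1/44)) = 6*(24 + 13/44) = 6*(1069/44) = 3207/22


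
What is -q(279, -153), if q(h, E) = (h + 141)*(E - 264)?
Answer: 175140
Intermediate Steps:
q(h, E) = (-264 + E)*(141 + h) (q(h, E) = (141 + h)*(-264 + E) = (-264 + E)*(141 + h))
-q(279, -153) = -(-37224 - 264*279 + 141*(-153) - 153*279) = -(-37224 - 73656 - 21573 - 42687) = -1*(-175140) = 175140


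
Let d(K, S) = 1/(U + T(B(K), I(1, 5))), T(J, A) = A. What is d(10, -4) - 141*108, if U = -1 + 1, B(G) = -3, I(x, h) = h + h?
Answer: -152279/10 ≈ -15228.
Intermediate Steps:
I(x, h) = 2*h
U = 0
d(K, S) = ⅒ (d(K, S) = 1/(0 + 2*5) = 1/(0 + 10) = 1/10 = ⅒)
d(10, -4) - 141*108 = ⅒ - 141*108 = ⅒ - 15228 = -152279/10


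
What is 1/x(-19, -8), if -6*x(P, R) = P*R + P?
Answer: -6/133 ≈ -0.045113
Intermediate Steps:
x(P, R) = -P/6 - P*R/6 (x(P, R) = -(P*R + P)/6 = -(P + P*R)/6 = -P/6 - P*R/6)
1/x(-19, -8) = 1/(-1/6*(-19)*(1 - 8)) = 1/(-1/6*(-19)*(-7)) = 1/(-133/6) = -6/133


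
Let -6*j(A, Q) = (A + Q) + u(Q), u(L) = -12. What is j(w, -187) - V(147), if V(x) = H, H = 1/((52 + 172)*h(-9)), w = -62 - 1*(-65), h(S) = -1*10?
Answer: 219523/6720 ≈ 32.667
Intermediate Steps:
h(S) = -10
w = 3 (w = -62 + 65 = 3)
j(A, Q) = 2 - A/6 - Q/6 (j(A, Q) = -((A + Q) - 12)/6 = -(-12 + A + Q)/6 = 2 - A/6 - Q/6)
H = -1/2240 (H = 1/((52 + 172)*(-10)) = -⅒/224 = (1/224)*(-⅒) = -1/2240 ≈ -0.00044643)
V(x) = -1/2240
j(w, -187) - V(147) = (2 - ⅙*3 - ⅙*(-187)) - 1*(-1/2240) = (2 - ½ + 187/6) + 1/2240 = 98/3 + 1/2240 = 219523/6720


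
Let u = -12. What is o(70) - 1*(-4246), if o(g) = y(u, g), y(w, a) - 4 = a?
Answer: 4320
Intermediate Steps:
y(w, a) = 4 + a
o(g) = 4 + g
o(70) - 1*(-4246) = (4 + 70) - 1*(-4246) = 74 + 4246 = 4320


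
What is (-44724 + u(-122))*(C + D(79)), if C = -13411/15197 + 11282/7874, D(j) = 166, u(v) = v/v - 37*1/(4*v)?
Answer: -27184968174918366/3649665929 ≈ -7.4486e+6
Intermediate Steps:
u(v) = 1 - 37/(4*v) (u(v) = 1 - 37*1/(4*v) = 1 - 37/(4*v))
C = 32927170/59830589 (C = -13411*1/15197 + 11282*(1/7874) = -13411/15197 + 5641/3937 = 32927170/59830589 ≈ 0.55034)
(-44724 + u(-122))*(C + D(79)) = (-44724 + (-37/4 - 122)/(-122))*(32927170/59830589 + 166) = (-44724 - 1/122*(-525/4))*(9964804944/59830589) = (-44724 + 525/488)*(9964804944/59830589) = -21824787/488*9964804944/59830589 = -27184968174918366/3649665929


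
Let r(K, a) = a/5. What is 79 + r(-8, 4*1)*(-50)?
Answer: 39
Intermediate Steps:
r(K, a) = a/5 (r(K, a) = a*(1/5) = a/5)
79 + r(-8, 4*1)*(-50) = 79 + ((4*1)/5)*(-50) = 79 + ((1/5)*4)*(-50) = 79 + (4/5)*(-50) = 79 - 40 = 39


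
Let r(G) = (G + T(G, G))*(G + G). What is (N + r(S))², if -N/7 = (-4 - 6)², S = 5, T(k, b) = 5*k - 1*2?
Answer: 176400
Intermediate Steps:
T(k, b) = -2 + 5*k (T(k, b) = 5*k - 2 = -2 + 5*k)
r(G) = 2*G*(-2 + 6*G) (r(G) = (G + (-2 + 5*G))*(G + G) = (-2 + 6*G)*(2*G) = 2*G*(-2 + 6*G))
N = -700 (N = -7*(-4 - 6)² = -7*(-10)² = -7*100 = -700)
(N + r(S))² = (-700 + 4*5*(-1 + 3*5))² = (-700 + 4*5*(-1 + 15))² = (-700 + 4*5*14)² = (-700 + 280)² = (-420)² = 176400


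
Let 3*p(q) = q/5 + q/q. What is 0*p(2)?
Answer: 0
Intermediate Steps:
p(q) = 1/3 + q/15 (p(q) = (q/5 + q/q)/3 = (q*(1/5) + 1)/3 = (q/5 + 1)/3 = (1 + q/5)/3 = 1/3 + q/15)
0*p(2) = 0*(1/3 + (1/15)*2) = 0*(1/3 + 2/15) = 0*(7/15) = 0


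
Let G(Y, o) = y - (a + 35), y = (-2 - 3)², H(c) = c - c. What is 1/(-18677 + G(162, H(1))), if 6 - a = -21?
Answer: -1/18714 ≈ -5.3436e-5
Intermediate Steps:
H(c) = 0
y = 25 (y = (-5)² = 25)
a = 27 (a = 6 - 1*(-21) = 6 + 21 = 27)
G(Y, o) = -37 (G(Y, o) = 25 - (27 + 35) = 25 - 1*62 = 25 - 62 = -37)
1/(-18677 + G(162, H(1))) = 1/(-18677 - 37) = 1/(-18714) = -1/18714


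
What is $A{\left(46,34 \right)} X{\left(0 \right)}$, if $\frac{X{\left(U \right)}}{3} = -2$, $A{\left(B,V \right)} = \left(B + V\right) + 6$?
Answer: $-516$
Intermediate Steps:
$A{\left(B,V \right)} = 6 + B + V$
$X{\left(U \right)} = -6$ ($X{\left(U \right)} = 3 \left(-2\right) = -6$)
$A{\left(46,34 \right)} X{\left(0 \right)} = \left(6 + 46 + 34\right) \left(-6\right) = 86 \left(-6\right) = -516$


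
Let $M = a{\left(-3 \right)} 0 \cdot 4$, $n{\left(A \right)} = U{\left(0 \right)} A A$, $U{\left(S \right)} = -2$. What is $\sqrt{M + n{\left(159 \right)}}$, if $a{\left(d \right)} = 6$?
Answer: $159 i \sqrt{2} \approx 224.86 i$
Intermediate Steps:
$n{\left(A \right)} = - 2 A^{2}$ ($n{\left(A \right)} = - 2 A A = - 2 A^{2}$)
$M = 0$ ($M = 6 \cdot 0 \cdot 4 = 0 \cdot 4 = 0$)
$\sqrt{M + n{\left(159 \right)}} = \sqrt{0 - 2 \cdot 159^{2}} = \sqrt{0 - 50562} = \sqrt{-50562} = 159 i \sqrt{2}$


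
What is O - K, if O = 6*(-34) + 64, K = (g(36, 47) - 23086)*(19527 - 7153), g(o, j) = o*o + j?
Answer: 269047742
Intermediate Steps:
g(o, j) = j + o² (g(o, j) = o² + j = j + o²)
K = -269047882 (K = ((47 + 36²) - 23086)*(19527 - 7153) = ((47 + 1296) - 23086)*12374 = (1343 - 23086)*12374 = -21743*12374 = -269047882)
O = -140 (O = -204 + 64 = -140)
O - K = -140 - 1*(-269047882) = -140 + 269047882 = 269047742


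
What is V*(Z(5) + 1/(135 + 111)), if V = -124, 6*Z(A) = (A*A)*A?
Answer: -317812/123 ≈ -2583.8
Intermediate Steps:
Z(A) = A³/6 (Z(A) = ((A*A)*A)/6 = (A²*A)/6 = A³/6)
V*(Z(5) + 1/(135 + 111)) = -124*((⅙)*5³ + 1/(135 + 111)) = -124*((⅙)*125 + 1/246) = -124*(125/6 + 1/246) = -124*2563/123 = -317812/123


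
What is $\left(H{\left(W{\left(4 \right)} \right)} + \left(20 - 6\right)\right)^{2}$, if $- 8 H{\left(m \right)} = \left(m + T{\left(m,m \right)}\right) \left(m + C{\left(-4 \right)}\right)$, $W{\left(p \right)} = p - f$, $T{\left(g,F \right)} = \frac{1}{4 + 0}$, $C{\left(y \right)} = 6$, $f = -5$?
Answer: $\frac{11449}{1024} \approx 11.181$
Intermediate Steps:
$T{\left(g,F \right)} = \frac{1}{4}$
$W{\left(p \right)} = 5 + p$ ($W{\left(p \right)} = p - -5 = p + 5 = 5 + p$)
$H{\left(m \right)} = - \frac{\left(6 + m\right) \left(\frac{1}{4} + m\right)}{8}$ ($H{\left(m \right)} = - \frac{\left(m + \frac{1}{4}\right) \left(m + 6\right)}{8} = - \frac{\left(\frac{1}{4} + m\right) \left(6 + m\right)}{8} = - \frac{\left(6 + m\right) \left(\frac{1}{4} + m\right)}{8}$)
$\left(H{\left(W{\left(4 \right)} \right)} + \left(20 - 6\right)\right)^{2} = \left(\left(- \frac{3}{16} - \frac{25 \left(5 + 4\right)}{32} - \frac{\left(5 + 4\right)^{2}}{8}\right) + \left(20 - 6\right)\right)^{2} = \left(\left(- \frac{3}{16} - \frac{225}{32} - \frac{9^{2}}{8}\right) + 14\right)^{2} = \left(\left(- \frac{3}{16} - \frac{225}{32} - \frac{81}{8}\right) + 14\right)^{2} = \left(- \frac{555}{32} + 14\right)^{2} = \left(- \frac{107}{32}\right)^{2} = \frac{11449}{1024}$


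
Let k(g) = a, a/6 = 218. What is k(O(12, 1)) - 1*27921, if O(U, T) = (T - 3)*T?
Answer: -26613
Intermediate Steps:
a = 1308 (a = 6*218 = 1308)
O(U, T) = T*(-3 + T) (O(U, T) = (-3 + T)*T = T*(-3 + T))
k(g) = 1308
k(O(12, 1)) - 1*27921 = 1308 - 1*27921 = 1308 - 27921 = -26613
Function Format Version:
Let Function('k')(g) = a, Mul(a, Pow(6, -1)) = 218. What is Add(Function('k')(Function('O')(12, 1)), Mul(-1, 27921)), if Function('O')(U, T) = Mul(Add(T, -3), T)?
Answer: -26613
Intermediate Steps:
a = 1308 (a = Mul(6, 218) = 1308)
Function('O')(U, T) = Mul(T, Add(-3, T)) (Function('O')(U, T) = Mul(Add(-3, T), T) = Mul(T, Add(-3, T)))
Function('k')(g) = 1308
Add(Function('k')(Function('O')(12, 1)), Mul(-1, 27921)) = Add(1308, Mul(-1, 27921)) = Add(1308, -27921) = -26613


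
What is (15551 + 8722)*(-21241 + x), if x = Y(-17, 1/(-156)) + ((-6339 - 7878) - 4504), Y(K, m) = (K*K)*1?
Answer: -962982729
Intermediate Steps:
Y(K, m) = K² (Y(K, m) = K²*1 = K²)
x = -18432 (x = (-17)² + ((-6339 - 7878) - 4504) = 289 + (-14217 - 4504) = 289 - 18721 = -18432)
(15551 + 8722)*(-21241 + x) = (15551 + 8722)*(-21241 - 18432) = 24273*(-39673) = -962982729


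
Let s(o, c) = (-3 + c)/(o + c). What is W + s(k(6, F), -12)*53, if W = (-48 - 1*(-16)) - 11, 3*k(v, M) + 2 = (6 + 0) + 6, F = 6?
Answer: 1267/26 ≈ 48.731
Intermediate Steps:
k(v, M) = 10/3 (k(v, M) = -⅔ + ((6 + 0) + 6)/3 = -⅔ + (6 + 6)/3 = -⅔ + (⅓)*12 = -⅔ + 4 = 10/3)
s(o, c) = (-3 + c)/(c + o)
W = -43 (W = (-48 + 16) - 11 = -32 - 11 = -43)
W + s(k(6, F), -12)*53 = -43 + ((-3 - 12)/(-12 + 10/3))*53 = -43 + (-15/(-26/3))*53 = -43 - 3/26*(-15)*53 = -43 + (45/26)*53 = -43 + 2385/26 = 1267/26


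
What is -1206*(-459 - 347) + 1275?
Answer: 973311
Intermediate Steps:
-1206*(-459 - 347) + 1275 = -1206*(-806) + 1275 = 972036 + 1275 = 973311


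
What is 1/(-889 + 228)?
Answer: -1/661 ≈ -0.0015129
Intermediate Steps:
1/(-889 + 228) = 1/(-661) = -1/661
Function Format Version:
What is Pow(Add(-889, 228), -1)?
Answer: Rational(-1, 661) ≈ -0.0015129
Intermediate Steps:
Pow(Add(-889, 228), -1) = Pow(-661, -1) = Rational(-1, 661)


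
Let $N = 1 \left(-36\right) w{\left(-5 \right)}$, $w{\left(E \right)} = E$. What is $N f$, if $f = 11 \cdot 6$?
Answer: $11880$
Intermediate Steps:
$f = 66$
$N = 180$ ($N = 1 \left(-36\right) \left(-5\right) = \left(-36\right) \left(-5\right) = 180$)
$N f = 180 \cdot 66 = 11880$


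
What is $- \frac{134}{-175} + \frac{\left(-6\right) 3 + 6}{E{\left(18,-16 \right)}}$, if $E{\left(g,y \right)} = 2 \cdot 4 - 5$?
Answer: $- \frac{566}{175} \approx -3.2343$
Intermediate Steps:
$E{\left(g,y \right)} = 3$ ($E{\left(g,y \right)} = 8 - 5 = 3$)
$- \frac{134}{-175} + \frac{\left(-6\right) 3 + 6}{E{\left(18,-16 \right)}} = - \frac{134}{-175} + \frac{\left(-6\right) 3 + 6}{3} = \left(-134\right) \left(- \frac{1}{175}\right) + \left(-18 + 6\right) \frac{1}{3} = \frac{134}{175} - 4 = - \frac{566}{175}$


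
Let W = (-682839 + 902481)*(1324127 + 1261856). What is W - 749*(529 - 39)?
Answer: 567990111076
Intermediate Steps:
W = 567990478086 (W = 219642*2585983 = 567990478086)
W - 749*(529 - 39) = 567990478086 - 749*(529 - 39) = 567990478086 - 749*490 = 567990478086 - 367010 = 567990111076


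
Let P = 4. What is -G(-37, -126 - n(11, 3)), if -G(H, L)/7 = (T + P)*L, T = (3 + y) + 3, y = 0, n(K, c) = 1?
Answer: -8890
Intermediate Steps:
T = 6 (T = (3 + 0) + 3 = 3 + 3 = 6)
G(H, L) = -70*L (G(H, L) = -7*(6 + 4)*L = -70*L)
-G(-37, -126 - n(11, 3)) = -(-70)*(-126 - 1*1) = -(-70)*(-126 - 1) = -(-70)*(-127) = -1*8890 = -8890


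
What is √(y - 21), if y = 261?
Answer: 4*√15 ≈ 15.492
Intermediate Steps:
√(y - 21) = √(261 - 21) = √240 = 4*√15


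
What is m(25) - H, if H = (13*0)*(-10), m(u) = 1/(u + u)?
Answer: 1/50 ≈ 0.020000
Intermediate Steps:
m(u) = 1/(2*u)
H = 0 (H = 0*(-10) = 0)
m(25) - H = (½)/25 - 1*0 = (½)*(1/25) + 0 = 1/50 + 0 = 1/50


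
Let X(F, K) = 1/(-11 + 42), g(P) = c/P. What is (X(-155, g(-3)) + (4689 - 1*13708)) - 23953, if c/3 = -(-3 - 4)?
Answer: -1022131/31 ≈ -32972.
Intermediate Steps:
c = 21 (c = 3*(-(-3 - 4)) = 3*(-1*(-7)) = 3*7 = 21)
g(P) = 21/P
X(F, K) = 1/31
(X(-155, g(-3)) + (4689 - 1*13708)) - 23953 = (1/31 + (4689 - 1*13708)) - 23953 = (1/31 + (4689 - 13708)) - 23953 = (1/31 - 9019) - 23953 = -279588/31 - 23953 = -1022131/31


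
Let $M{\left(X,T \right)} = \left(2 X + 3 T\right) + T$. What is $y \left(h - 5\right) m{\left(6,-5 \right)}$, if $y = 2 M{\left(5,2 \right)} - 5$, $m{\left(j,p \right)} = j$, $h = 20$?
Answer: $2790$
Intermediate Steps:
$M{\left(X,T \right)} = 2 X + 4 T$
$y = 31$ ($y = 2 \left(2 \cdot 5 + 4 \cdot 2\right) - 5 = 2 \left(10 + 8\right) - 5 = 2 \cdot 18 - 5 = 36 - 5 = 31$)
$y \left(h - 5\right) m{\left(6,-5 \right)} = 31 \left(20 - 5\right) 6 = 31 \cdot 15 \cdot 6 = 31 \cdot 90 = 2790$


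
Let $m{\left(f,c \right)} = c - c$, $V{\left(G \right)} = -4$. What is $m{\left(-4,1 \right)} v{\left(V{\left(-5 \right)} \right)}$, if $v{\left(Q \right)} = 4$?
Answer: $0$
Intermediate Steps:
$m{\left(f,c \right)} = 0$
$m{\left(-4,1 \right)} v{\left(V{\left(-5 \right)} \right)} = 0 \cdot 4 = 0$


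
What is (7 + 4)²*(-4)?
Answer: -484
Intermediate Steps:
(7 + 4)²*(-4) = 11²*(-4) = 121*(-4) = -484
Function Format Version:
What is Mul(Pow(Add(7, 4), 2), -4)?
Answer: -484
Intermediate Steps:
Mul(Pow(Add(7, 4), 2), -4) = Mul(Pow(11, 2), -4) = Mul(121, -4) = -484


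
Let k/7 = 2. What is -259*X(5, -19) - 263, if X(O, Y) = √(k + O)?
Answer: -263 - 259*√19 ≈ -1392.0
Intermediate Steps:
k = 14 (k = 7*2 = 14)
X(O, Y) = √(14 + O)
-259*X(5, -19) - 263 = -259*√(14 + 5) - 263 = -259*√19 - 263 = -263 - 259*√19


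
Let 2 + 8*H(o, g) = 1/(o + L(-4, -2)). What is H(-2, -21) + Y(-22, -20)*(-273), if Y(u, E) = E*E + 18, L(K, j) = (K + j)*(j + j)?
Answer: -20084107/176 ≈ -1.1411e+5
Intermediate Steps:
L(K, j) = 2*j*(K + j) (L(K, j) = (K + j)*(2*j) = 2*j*(K + j))
H(o, g) = -¼ + 1/(8*(24 + o)) (H(o, g) = -¼ + 1/(8*(o + 2*(-2)*(-4 - 2))) = -¼ + 1/(8*(o + 2*(-2)*(-6))) = -¼ + 1/(8*(o + 24)) = -¼ + 1/(8*(24 + o)))
Y(u, E) = 18 + E² (Y(u, E) = E² + 18 = 18 + E²)
H(-2, -21) + Y(-22, -20)*(-273) = (-47 - 2*(-2))/(8*(24 - 2)) + (18 + (-20)²)*(-273) = (⅛)*(-47 + 4)/22 + (18 + 400)*(-273) = (⅛)*(1/22)*(-43) + 418*(-273) = -43/176 - 114114 = -20084107/176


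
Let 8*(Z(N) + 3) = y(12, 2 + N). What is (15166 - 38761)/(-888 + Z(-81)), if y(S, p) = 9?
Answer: 62920/2373 ≈ 26.515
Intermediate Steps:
Z(N) = -15/8 (Z(N) = -3 + (1/8)*9 = -3 + 9/8 = -15/8)
(15166 - 38761)/(-888 + Z(-81)) = (15166 - 38761)/(-888 - 15/8) = -23595/(-7119/8) = -23595*(-8/7119) = 62920/2373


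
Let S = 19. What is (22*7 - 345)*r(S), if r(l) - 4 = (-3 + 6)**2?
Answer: -2483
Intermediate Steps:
r(l) = 13 (r(l) = 4 + (-3 + 6)**2 = 4 + 3**2 = 4 + 9 = 13)
(22*7 - 345)*r(S) = (22*7 - 345)*13 = (154 - 345)*13 = -191*13 = -2483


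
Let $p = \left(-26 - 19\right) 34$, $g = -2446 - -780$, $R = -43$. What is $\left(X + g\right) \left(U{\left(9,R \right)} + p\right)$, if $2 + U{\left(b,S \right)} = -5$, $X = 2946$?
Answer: $-1967360$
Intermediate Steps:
$g = -1666$ ($g = -2446 + 780 = -1666$)
$U{\left(b,S \right)} = -7$ ($U{\left(b,S \right)} = -2 - 5 = -7$)
$p = -1530$ ($p = \left(-45\right) 34 = -1530$)
$\left(X + g\right) \left(U{\left(9,R \right)} + p\right) = \left(2946 - 1666\right) \left(-7 - 1530\right) = 1280 \left(-1537\right) = -1967360$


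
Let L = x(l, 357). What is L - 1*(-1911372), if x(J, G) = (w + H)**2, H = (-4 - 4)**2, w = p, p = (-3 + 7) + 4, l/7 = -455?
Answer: 1916556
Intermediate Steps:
l = -3185 (l = 7*(-455) = -3185)
p = 8 (p = 4 + 4 = 8)
w = 8
H = 64 (H = (-8)**2 = 64)
x(J, G) = 5184 (x(J, G) = (8 + 64)**2 = 72**2 = 5184)
L = 5184
L - 1*(-1911372) = 5184 - 1*(-1911372) = 5184 + 1911372 = 1916556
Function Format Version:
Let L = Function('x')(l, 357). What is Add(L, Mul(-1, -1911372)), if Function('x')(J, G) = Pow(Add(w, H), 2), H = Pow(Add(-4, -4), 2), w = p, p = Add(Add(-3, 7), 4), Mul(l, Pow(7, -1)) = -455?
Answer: 1916556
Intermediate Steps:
l = -3185 (l = Mul(7, -455) = -3185)
p = 8 (p = Add(4, 4) = 8)
w = 8
H = 64 (H = Pow(-8, 2) = 64)
Function('x')(J, G) = 5184 (Function('x')(J, G) = Pow(Add(8, 64), 2) = Pow(72, 2) = 5184)
L = 5184
Add(L, Mul(-1, -1911372)) = Add(5184, Mul(-1, -1911372)) = Add(5184, 1911372) = 1916556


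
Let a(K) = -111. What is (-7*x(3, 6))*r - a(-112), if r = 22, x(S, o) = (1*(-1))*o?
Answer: 1035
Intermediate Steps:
x(S, o) = -o
(-7*x(3, 6))*r - a(-112) = -(-7)*6*22 - 1*(-111) = -7*(-6)*22 + 111 = 42*22 + 111 = 924 + 111 = 1035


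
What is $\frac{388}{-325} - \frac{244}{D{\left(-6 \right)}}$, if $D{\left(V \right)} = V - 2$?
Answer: $\frac{19049}{650} \approx 29.306$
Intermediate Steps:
$D{\left(V \right)} = -2 + V$
$\frac{388}{-325} - \frac{244}{D{\left(-6 \right)}} = \frac{388}{-325} - \frac{244}{-2 - 6} = 388 \left(- \frac{1}{325}\right) - \frac{244}{-8} = - \frac{388}{325} - - \frac{61}{2} = - \frac{388}{325} + \frac{61}{2} = \frac{19049}{650}$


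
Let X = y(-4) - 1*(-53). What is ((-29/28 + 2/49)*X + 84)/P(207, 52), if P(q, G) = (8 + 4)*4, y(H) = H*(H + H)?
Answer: -37/3136 ≈ -0.011798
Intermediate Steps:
y(H) = 2*H² (y(H) = H*(2*H) = 2*H²)
P(q, G) = 48 (P(q, G) = 12*4 = 48)
X = 85 (X = 2*(-4)² - 1*(-53) = 2*16 + 53 = 32 + 53 = 85)
((-29/28 + 2/49)*X + 84)/P(207, 52) = ((-29/28 + 2/49)*85 + 84)/48 = ((-29*1/28 + 2*(1/49))*85 + 84)*(1/48) = ((-29/28 + 2/49)*85 + 84)*(1/48) = (-195/196*85 + 84)*(1/48) = (-16575/196 + 84)*(1/48) = -111/196*1/48 = -37/3136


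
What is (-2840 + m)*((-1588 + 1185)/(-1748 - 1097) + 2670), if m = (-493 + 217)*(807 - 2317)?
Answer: 628873043552/569 ≈ 1.1052e+9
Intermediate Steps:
m = 416760 (m = -276*(-1510) = 416760)
(-2840 + m)*((-1588 + 1185)/(-1748 - 1097) + 2670) = (-2840 + 416760)*((-1588 + 1185)/(-1748 - 1097) + 2670) = 413920*(-403/(-2845) + 2670) = 413920*(-403*(-1/2845) + 2670) = 413920*(403/2845 + 2670) = 413920*(7596553/2845) = 628873043552/569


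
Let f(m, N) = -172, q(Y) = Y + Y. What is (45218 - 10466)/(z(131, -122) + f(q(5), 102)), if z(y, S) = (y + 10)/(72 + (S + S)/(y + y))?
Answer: -323541120/1582849 ≈ -204.40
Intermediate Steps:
q(Y) = 2*Y
z(y, S) = (10 + y)/(72 + S/y) (z(y, S) = (10 + y)/(72 + (2*S)/((2*y))) = (10 + y)/(72 + (2*S)*(1/(2*y))) = (10 + y)/(72 + S/y))
(45218 - 10466)/(z(131, -122) + f(q(5), 102)) = (45218 - 10466)/(131*(10 + 131)/(-122 + 72*131) - 172) = 34752/(131*141/(-122 + 9432) - 172) = 34752/(131*141/9310 - 172) = 34752/(131*(1/9310)*141 - 172) = 34752/(18471/9310 - 172) = 34752/(-1582849/9310) = 34752*(-9310/1582849) = -323541120/1582849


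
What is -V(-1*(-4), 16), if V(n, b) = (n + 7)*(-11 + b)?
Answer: -55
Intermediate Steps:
V(n, b) = (-11 + b)*(7 + n) (V(n, b) = (7 + n)*(-11 + b) = (-11 + b)*(7 + n))
-V(-1*(-4), 16) = -(-77 - (-11)*(-4) + 7*16 + 16*(-1*(-4))) = -(-77 - 11*4 + 112 + 16*4) = -(-77 - 44 + 112 + 64) = -1*55 = -55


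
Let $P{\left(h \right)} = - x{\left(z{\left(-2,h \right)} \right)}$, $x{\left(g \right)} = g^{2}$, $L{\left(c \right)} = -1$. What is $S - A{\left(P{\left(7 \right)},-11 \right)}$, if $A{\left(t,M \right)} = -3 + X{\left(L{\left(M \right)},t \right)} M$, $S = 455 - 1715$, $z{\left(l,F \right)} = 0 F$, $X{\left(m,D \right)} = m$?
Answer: $-1268$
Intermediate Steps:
$z{\left(l,F \right)} = 0$
$P{\left(h \right)} = 0$ ($P{\left(h \right)} = - 0^{2} = \left(-1\right) 0 = 0$)
$S = -1260$ ($S = 455 - 1715 = -1260$)
$A{\left(t,M \right)} = -3 - M$
$S - A{\left(P{\left(7 \right)},-11 \right)} = -1260 - \left(-3 - -11\right) = -1260 - \left(-3 + 11\right) = -1260 - 8 = -1268$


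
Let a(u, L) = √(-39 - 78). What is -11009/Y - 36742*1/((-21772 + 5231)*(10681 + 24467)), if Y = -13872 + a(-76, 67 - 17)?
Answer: 1644334444082989/2071796255820242 + 11009*I*√13/64144167 ≈ 0.79368 + 0.00061882*I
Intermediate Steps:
a(u, L) = 3*I*√13 (a(u, L) = √(-117) = 3*I*√13)
Y = -13872 + 3*I*√13 ≈ -13872.0 + 10.817*I
-11009/Y - 36742*1/((-21772 + 5231)*(10681 + 24467)) = -11009/(-13872 + 3*I*√13) - 36742*1/((-21772 + 5231)*(10681 + 24467)) = -11009/(-13872 + 3*I*√13) - 36742/(35148*(-16541)) = -11009/(-13872 + 3*I*√13) - 36742/(-581383068) = -11009/(-13872 + 3*I*√13) - 36742*(-1/581383068) = -11009/(-13872 + 3*I*√13) + 18371/290691534 = 18371/290691534 - 11009/(-13872 + 3*I*√13)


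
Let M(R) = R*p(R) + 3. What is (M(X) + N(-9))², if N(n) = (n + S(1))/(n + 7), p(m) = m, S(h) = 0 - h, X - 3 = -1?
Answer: 144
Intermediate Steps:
X = 2 (X = 3 - 1 = 2)
S(h) = -h
M(R) = 3 + R² (M(R) = R*R + 3 = R² + 3 = 3 + R²)
N(n) = (-1 + n)/(7 + n) (N(n) = (n - 1*1)/(n + 7) = (n - 1)/(7 + n) = (-1 + n)/(7 + n))
(M(X) + N(-9))² = ((3 + 2²) + (-1 - 9)/(7 - 9))² = ((3 + 4) - 10/(-2))² = (7 - ½*(-10))² = (7 + 5)² = 12² = 144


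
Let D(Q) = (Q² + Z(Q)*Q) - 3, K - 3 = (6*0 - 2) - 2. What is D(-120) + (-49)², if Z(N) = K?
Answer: 16918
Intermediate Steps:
K = -1 (K = 3 + ((6*0 - 2) - 2) = 3 + ((0 - 2) - 2) = 3 + (-2 - 2) = 3 - 4 = -1)
Z(N) = -1
D(Q) = -3 + Q² - Q (D(Q) = (Q² - Q) - 3 = -3 + Q² - Q)
D(-120) + (-49)² = (-3 + (-120)² - 1*(-120)) + (-49)² = (-3 + 14400 + 120) + 2401 = 14517 + 2401 = 16918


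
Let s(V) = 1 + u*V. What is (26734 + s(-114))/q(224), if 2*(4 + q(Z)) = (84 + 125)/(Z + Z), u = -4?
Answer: -24363136/3375 ≈ -7218.7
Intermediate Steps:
s(V) = 1 - 4*V
q(Z) = -4 + 209/(4*Z) (q(Z) = -4 + ((84 + 125)/(Z + Z))/2 = -4 + (209/((2*Z)))/2 = -4 + (209*(1/(2*Z)))/2 = -4 + (209/(2*Z))/2 = -4 + 209/(4*Z))
(26734 + s(-114))/q(224) = (26734 + (1 - 4*(-114)))/(-4 + (209/4)/224) = (26734 + (1 + 456))/(-4 + (209/4)*(1/224)) = (26734 + 457)/(-4 + 209/896) = 27191/(-3375/896) = 27191*(-896/3375) = -24363136/3375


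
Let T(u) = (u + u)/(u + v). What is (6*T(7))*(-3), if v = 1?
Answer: -63/2 ≈ -31.500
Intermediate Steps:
T(u) = 2*u/(1 + u) (T(u) = (u + u)/(u + 1) = (2*u)/(1 + u) = 2*u/(1 + u))
(6*T(7))*(-3) = (6*(2*7/(1 + 7)))*(-3) = (6*(2*7/8))*(-3) = (6*(2*7*(1/8)))*(-3) = (6*(7/4))*(-3) = (21/2)*(-3) = -63/2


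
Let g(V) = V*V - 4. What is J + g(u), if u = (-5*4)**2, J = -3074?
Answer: 156922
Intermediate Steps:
u = 400 (u = (-20)**2 = 400)
g(V) = -4 + V**2 (g(V) = V**2 - 4 = -4 + V**2)
J + g(u) = -3074 + (-4 + 400**2) = -3074 + (-4 + 160000) = -3074 + 159996 = 156922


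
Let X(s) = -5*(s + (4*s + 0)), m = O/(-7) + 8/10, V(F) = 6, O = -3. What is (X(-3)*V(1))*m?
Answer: 3870/7 ≈ 552.86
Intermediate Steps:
m = 43/35 (m = -3/(-7) + 8/10 = -3*(-⅐) + 8*(⅒) = 3/7 + ⅘ = 43/35 ≈ 1.2286)
X(s) = -25*s (X(s) = -5*(s + 4*s) = -25*s)
(X(-3)*V(1))*m = (-25*(-3)*6)*(43/35) = (75*6)*(43/35) = 450*(43/35) = 3870/7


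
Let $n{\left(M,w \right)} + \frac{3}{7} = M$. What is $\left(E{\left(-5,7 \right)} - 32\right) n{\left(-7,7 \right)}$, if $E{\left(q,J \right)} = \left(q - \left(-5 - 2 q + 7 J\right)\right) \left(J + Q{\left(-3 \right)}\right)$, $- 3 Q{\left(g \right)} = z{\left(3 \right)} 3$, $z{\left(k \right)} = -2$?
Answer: $\frac{29276}{7} \approx 4182.3$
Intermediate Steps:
$Q{\left(g \right)} = 2$ ($Q{\left(g \right)} = - \frac{\left(-2\right) 3}{3} = \left(- \frac{1}{3}\right) \left(-6\right) = 2$)
$n{\left(M,w \right)} = - \frac{3}{7} + M$
$E{\left(q,J \right)} = \left(2 + J\right) \left(5 - 7 J + 3 q\right)$ ($E{\left(q,J \right)} = \left(q - \left(-5 - 2 q + 7 J\right)\right) \left(J + 2\right) = \left(q - \left(-5 - 2 q + 7 J\right)\right) \left(2 + J\right) = \left(q + \left(5 - 7 J + 2 q\right)\right) \left(2 + J\right) = \left(5 - 7 J + 3 q\right) \left(2 + J\right) = \left(2 + J\right) \left(5 - 7 J + 3 q\right)$)
$\left(E{\left(-5,7 \right)} - 32\right) n{\left(-7,7 \right)} = \left(\left(10 - 63 - 7 \cdot 7^{2} + 6 \left(-5\right) + 3 \cdot 7 \left(-5\right)\right) - 32\right) \left(- \frac{3}{7} - 7\right) = \left(\left(10 - 63 - 343 - 30 - 105\right) - 32\right) \left(- \frac{52}{7}\right) = \left(-531 - 32\right) \left(- \frac{52}{7}\right) = \left(-563\right) \left(- \frac{52}{7}\right) = \frac{29276}{7}$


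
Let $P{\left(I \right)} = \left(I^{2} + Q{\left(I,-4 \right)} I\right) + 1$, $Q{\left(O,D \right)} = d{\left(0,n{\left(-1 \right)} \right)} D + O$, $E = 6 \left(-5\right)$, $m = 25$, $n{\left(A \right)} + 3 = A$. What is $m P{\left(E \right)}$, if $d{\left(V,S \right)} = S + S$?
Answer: $21025$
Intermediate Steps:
$n{\left(A \right)} = -3 + A$
$d{\left(V,S \right)} = 2 S$
$E = -30$
$Q{\left(O,D \right)} = O - 8 D$ ($Q{\left(O,D \right)} = 2 \left(-3 - 1\right) D + O = 2 \left(-4\right) D + O = - 8 D + O = O - 8 D$)
$P{\left(I \right)} = 1 + I^{2} + I \left(32 + I\right)$ ($P{\left(I \right)} = \left(I^{2} + \left(I - -32\right) I\right) + 1 = \left(I^{2} + \left(I + 32\right) I\right) + 1 = \left(I^{2} + \left(32 + I\right) I\right) + 1 = \left(I^{2} + I \left(32 + I\right)\right) + 1 = 1 + I^{2} + I \left(32 + I\right)$)
$m P{\left(E \right)} = 25 \left(1 + \left(-30\right)^{2} - 30 \left(32 - 30\right)\right) = 25 \left(1 + 900 - 60\right) = 25 \cdot 841 = 21025$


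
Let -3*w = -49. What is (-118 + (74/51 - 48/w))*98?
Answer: -597200/51 ≈ -11710.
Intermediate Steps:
w = 49/3 (w = -⅓*(-49) = 49/3 ≈ 16.333)
(-118 + (74/51 - 48/w))*98 = (-118 + (74/51 - 48/49/3))*98 = (-118 + (74*(1/51) - 48*3/49))*98 = (-118 + (74/51 - 144/49))*98 = (-118 - 3718/2499)*98 = -298600/2499*98 = -597200/51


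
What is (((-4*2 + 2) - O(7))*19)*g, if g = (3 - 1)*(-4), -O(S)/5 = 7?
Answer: -4408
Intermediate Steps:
O(S) = -35 (O(S) = -5*7 = -35)
g = -8 (g = 2*(-4) = -8)
(((-4*2 + 2) - O(7))*19)*g = (((-4*2 + 2) - 1*(-35))*19)*(-8) = (((-8 + 2) + 35)*19)*(-8) = ((-6 + 35)*19)*(-8) = (29*19)*(-8) = 551*(-8) = -4408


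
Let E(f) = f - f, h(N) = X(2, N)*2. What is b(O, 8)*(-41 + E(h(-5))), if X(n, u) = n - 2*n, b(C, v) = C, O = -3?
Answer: 123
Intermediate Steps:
X(n, u) = -n
h(N) = -4 (h(N) = -1*2*2 = -2*2 = -4)
E(f) = 0
b(O, 8)*(-41 + E(h(-5))) = -3*(-41 + 0) = -3*(-41) = 123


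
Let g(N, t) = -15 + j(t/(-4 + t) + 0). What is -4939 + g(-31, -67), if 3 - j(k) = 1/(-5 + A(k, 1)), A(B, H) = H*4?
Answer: -4950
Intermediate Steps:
A(B, H) = 4*H
j(k) = 4 (j(k) = 3 - 1/(-5 + 4*1) = 3 - 1/(-5 + 4) = 3 - 1/(-1) = 3 - 1*(-1) = 3 + 1 = 4)
g(N, t) = -11 (g(N, t) = -15 + 4 = -11)
-4939 + g(-31, -67) = -4939 - 11 = -4950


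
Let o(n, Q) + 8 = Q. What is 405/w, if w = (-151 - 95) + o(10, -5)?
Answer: -405/259 ≈ -1.5637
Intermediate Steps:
o(n, Q) = -8 + Q
w = -259 (w = (-151 - 95) + (-8 - 5) = -246 - 13 = -259)
405/w = 405/(-259) = 405*(-1/259) = -405/259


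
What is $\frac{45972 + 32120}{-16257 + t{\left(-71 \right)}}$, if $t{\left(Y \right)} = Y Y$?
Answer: $- \frac{19523}{2804} \approx -6.9626$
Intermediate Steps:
$t{\left(Y \right)} = Y^{2}$
$\frac{45972 + 32120}{-16257 + t{\left(-71 \right)}} = \frac{45972 + 32120}{-16257 + \left(-71\right)^{2}} = \frac{78092}{-16257 + 5041} = \frac{78092}{-11216} = 78092 \left(- \frac{1}{11216}\right) = - \frac{19523}{2804}$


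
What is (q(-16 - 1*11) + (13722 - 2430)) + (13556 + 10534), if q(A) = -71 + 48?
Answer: 35359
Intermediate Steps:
q(A) = -23
(q(-16 - 1*11) + (13722 - 2430)) + (13556 + 10534) = (-23 + (13722 - 2430)) + (13556 + 10534) = (-23 + 11292) + 24090 = 11269 + 24090 = 35359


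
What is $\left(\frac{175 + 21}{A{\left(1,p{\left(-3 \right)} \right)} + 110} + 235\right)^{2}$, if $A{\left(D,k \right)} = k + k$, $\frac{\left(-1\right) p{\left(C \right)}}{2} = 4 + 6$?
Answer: $\frac{1413721}{25} \approx 56549.0$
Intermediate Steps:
$p{\left(C \right)} = -20$ ($p{\left(C \right)} = - 2 \left(4 + 6\right) = \left(-2\right) 10 = -20$)
$A{\left(D,k \right)} = 2 k$
$\left(\frac{175 + 21}{A{\left(1,p{\left(-3 \right)} \right)} + 110} + 235\right)^{2} = \left(\frac{175 + 21}{2 \left(-20\right) + 110} + 235\right)^{2} = \left(\frac{196}{-40 + 110} + 235\right)^{2} = \left(\frac{196}{70} + 235\right)^{2} = \left(196 \cdot \frac{1}{70} + 235\right)^{2} = \left(\frac{14}{5} + 235\right)^{2} = \left(\frac{1189}{5}\right)^{2} = \frac{1413721}{25}$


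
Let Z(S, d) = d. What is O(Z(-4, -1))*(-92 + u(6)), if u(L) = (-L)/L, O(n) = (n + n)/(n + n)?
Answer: -93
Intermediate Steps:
O(n) = 1 (O(n) = (2*n)/((2*n)) = (2*n)*(1/(2*n)) = 1)
u(L) = -1
O(Z(-4, -1))*(-92 + u(6)) = 1*(-92 - 1) = 1*(-93) = -93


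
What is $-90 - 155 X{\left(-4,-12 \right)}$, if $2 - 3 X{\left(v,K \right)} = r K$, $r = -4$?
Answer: $\frac{6860}{3} \approx 2286.7$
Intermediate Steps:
$X{\left(v,K \right)} = \frac{2}{3} + \frac{4 K}{3}$ ($X{\left(v,K \right)} = \frac{2}{3} - \frac{\left(-4\right) K}{3} = \frac{2}{3} + \frac{4 K}{3}$)
$-90 - 155 X{\left(-4,-12 \right)} = -90 - 155 \left(\frac{2}{3} + \frac{4}{3} \left(-12\right)\right) = -90 - 155 \left(\frac{2}{3} - 16\right) = -90 - - \frac{7130}{3} = -90 + \frac{7130}{3} = \frac{6860}{3}$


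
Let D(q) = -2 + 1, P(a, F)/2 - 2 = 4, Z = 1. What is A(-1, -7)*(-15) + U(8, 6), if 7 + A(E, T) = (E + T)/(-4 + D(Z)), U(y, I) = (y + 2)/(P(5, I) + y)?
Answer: 163/2 ≈ 81.500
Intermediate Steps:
P(a, F) = 12 (P(a, F) = 4 + 2*4 = 4 + 8 = 12)
U(y, I) = (2 + y)/(12 + y) (U(y, I) = (y + 2)/(12 + y) = (2 + y)/(12 + y))
D(q) = -1
A(E, T) = -7 - E/5 - T/5 (A(E, T) = -7 + (E + T)/(-4 - 1) = -7 + (E + T)/(-5) = -7 + (E + T)*(-⅕) = -7 + (-E/5 - T/5) = -7 - E/5 - T/5)
A(-1, -7)*(-15) + U(8, 6) = (-7 - ⅕*(-1) - ⅕*(-7))*(-15) + (2 + 8)/(12 + 8) = (-7 + ⅕ + 7/5)*(-15) + 10/20 = -27/5*(-15) + (1/20)*10 = 81 + ½ = 163/2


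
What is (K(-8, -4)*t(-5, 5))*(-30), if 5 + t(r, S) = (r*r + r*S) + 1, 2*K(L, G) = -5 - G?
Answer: -60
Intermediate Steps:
K(L, G) = -5/2 - G/2 (K(L, G) = (-5 - G)/2 = -5/2 - G/2)
t(r, S) = -4 + r² + S*r (t(r, S) = -5 + ((r*r + r*S) + 1) = -5 + ((r² + S*r) + 1) = -5 + (1 + r² + S*r) = -4 + r² + S*r)
(K(-8, -4)*t(-5, 5))*(-30) = ((-5/2 - ½*(-4))*(-4 + (-5)² + 5*(-5)))*(-30) = ((-5/2 + 2)*(-4 + 25 - 25))*(-30) = -½*(-4)*(-30) = 2*(-30) = -60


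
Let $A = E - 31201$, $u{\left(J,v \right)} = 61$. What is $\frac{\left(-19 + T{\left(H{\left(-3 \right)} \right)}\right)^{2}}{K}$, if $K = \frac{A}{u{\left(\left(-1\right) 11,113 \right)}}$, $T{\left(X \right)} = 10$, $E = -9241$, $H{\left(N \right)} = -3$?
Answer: $- \frac{4941}{40442} \approx -0.12217$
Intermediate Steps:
$A = -40442$ ($A = -9241 - 31201 = -40442$)
$K = - \frac{40442}{61} \approx -662.98$
$\frac{\left(-19 + T{\left(H{\left(-3 \right)} \right)}\right)^{2}}{K} = \frac{\left(-19 + 10\right)^{2}}{- \frac{40442}{61}} = \left(-9\right)^{2} \left(- \frac{61}{40442}\right) = 81 \left(- \frac{61}{40442}\right) = - \frac{4941}{40442}$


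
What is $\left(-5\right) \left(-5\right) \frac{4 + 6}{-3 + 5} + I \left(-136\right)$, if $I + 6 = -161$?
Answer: $22837$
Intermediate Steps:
$I = -167$ ($I = -6 - 161 = -167$)
$\left(-5\right) \left(-5\right) \frac{4 + 6}{-3 + 5} + I \left(-136\right) = \left(-5\right) \left(-5\right) \frac{4 + 6}{-3 + 5} - -22712 = 25 \cdot \frac{10}{2} + 22712 = 25 \cdot 10 \cdot \frac{1}{2} + 22712 = 25 \cdot 5 + 22712 = 125 + 22712 = 22837$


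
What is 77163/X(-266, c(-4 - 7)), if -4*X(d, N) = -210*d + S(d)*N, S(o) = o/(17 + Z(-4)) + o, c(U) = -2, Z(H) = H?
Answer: -1003119/183407 ≈ -5.4694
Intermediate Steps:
S(o) = 14*o/13 (S(o) = o/(17 - 4) + o = o/13 + o = 14*o/13)
X(d, N) = 105*d/2 - 7*N*d/26 (X(d, N) = -(-210*d + (14*d/13)*N)/4 = -(-210*d + 14*N*d/13)/4 = 105*d/2 - 7*N*d/26)
77163/X(-266, c(-4 - 7)) = 77163/(((7/26)*(-266)*(195 - 1*(-2)))) = 77163/(((7/26)*(-266)*(195 + 2))) = 77163/(((7/26)*(-266)*197)) = 77163/(-183407/13) = 77163*(-13/183407) = -1003119/183407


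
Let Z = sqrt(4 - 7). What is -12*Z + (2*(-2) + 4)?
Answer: -12*I*sqrt(3) ≈ -20.785*I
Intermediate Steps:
Z = I*sqrt(3) (Z = sqrt(-3) = I*sqrt(3) ≈ 1.732*I)
-12*Z + (2*(-2) + 4) = -12*I*sqrt(3) + (2*(-2) + 4) = -12*I*sqrt(3) + (-4 + 4) = -12*I*sqrt(3) + 0 = -12*I*sqrt(3)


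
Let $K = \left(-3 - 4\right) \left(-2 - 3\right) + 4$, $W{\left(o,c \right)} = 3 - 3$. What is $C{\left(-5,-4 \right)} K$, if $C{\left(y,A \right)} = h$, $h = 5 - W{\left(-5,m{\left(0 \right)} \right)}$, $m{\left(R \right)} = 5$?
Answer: $195$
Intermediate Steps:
$W{\left(o,c \right)} = 0$
$h = 5$ ($h = 5 - 0 = 5 + 0 = 5$)
$C{\left(y,A \right)} = 5$
$K = 39$ ($K = \left(-7\right) \left(-5\right) + 4 = 35 + 4 = 39$)
$C{\left(-5,-4 \right)} K = 5 \cdot 39 = 195$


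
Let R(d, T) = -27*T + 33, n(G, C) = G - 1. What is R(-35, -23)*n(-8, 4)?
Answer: -5886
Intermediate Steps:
n(G, C) = -1 + G
R(d, T) = 33 - 27*T
R(-35, -23)*n(-8, 4) = (33 - 27*(-23))*(-1 - 8) = (33 + 621)*(-9) = 654*(-9) = -5886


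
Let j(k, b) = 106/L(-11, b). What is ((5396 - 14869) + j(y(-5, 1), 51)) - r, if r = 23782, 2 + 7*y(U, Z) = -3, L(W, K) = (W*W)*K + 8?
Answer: -205482539/6179 ≈ -33255.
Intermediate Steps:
L(W, K) = 8 + K*W**2 (L(W, K) = W**2*K + 8 = K*W**2 + 8 = 8 + K*W**2)
y(U, Z) = -5/7 (y(U, Z) = -2/7 + (1/7)*(-3) = -2/7 - 3/7 = -5/7)
j(k, b) = 106/(8 + 121*b) (j(k, b) = 106/(8 + b*(-11)**2) = 106/(8 + b*121) = 106/(8 + 121*b))
((5396 - 14869) + j(y(-5, 1), 51)) - r = ((5396 - 14869) + 106/(8 + 121*51)) - 1*23782 = (-9473 + 106/(8 + 6171)) - 23782 = (-9473 + 106/6179) - 23782 = -58533561/6179 - 23782 = -205482539/6179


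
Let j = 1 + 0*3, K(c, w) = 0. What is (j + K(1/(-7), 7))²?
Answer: 1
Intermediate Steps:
j = 1 (j = 1 + 0 = 1)
(j + K(1/(-7), 7))² = (1 + 0)² = 1² = 1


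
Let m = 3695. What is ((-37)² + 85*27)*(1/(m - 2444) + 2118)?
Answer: 9708204016/1251 ≈ 7.7604e+6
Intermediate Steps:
((-37)² + 85*27)*(1/(m - 2444) + 2118) = ((-37)² + 85*27)*(1/(3695 - 2444) + 2118) = (1369 + 2295)*(1/1251 + 2118) = 3664*(1/1251 + 2118) = 3664*(2649619/1251) = 9708204016/1251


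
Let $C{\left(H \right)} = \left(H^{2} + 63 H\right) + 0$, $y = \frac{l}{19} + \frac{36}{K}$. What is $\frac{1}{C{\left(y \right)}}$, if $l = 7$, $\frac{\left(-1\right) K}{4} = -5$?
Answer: $\frac{9025}{1275346} \approx 0.0070765$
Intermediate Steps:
$K = 20$ ($K = \left(-4\right) \left(-5\right) = 20$)
$y = \frac{206}{95}$ ($y = \frac{7}{19} + \frac{36}{20} = 7 \cdot \frac{1}{19} + 36 \cdot \frac{1}{20} = \frac{7}{19} + \frac{9}{5} = \frac{206}{95} \approx 2.1684$)
$C{\left(H \right)} = H^{2} + 63 H$
$\frac{1}{C{\left(y \right)}} = \frac{1}{\frac{206}{95} \left(63 + \frac{206}{95}\right)} = \frac{1}{\frac{206}{95} \cdot \frac{6191}{95}} = \frac{1}{\frac{1275346}{9025}} = \frac{9025}{1275346}$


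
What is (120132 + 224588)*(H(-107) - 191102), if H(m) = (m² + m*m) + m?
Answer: -58020167920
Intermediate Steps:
H(m) = m + 2*m² (H(m) = (m² + m²) + m = 2*m² + m = m + 2*m²)
(120132 + 224588)*(H(-107) - 191102) = (120132 + 224588)*(-107*(1 + 2*(-107)) - 191102) = 344720*(-107*(1 - 214) - 191102) = 344720*(-107*(-213) - 191102) = 344720*(22791 - 191102) = 344720*(-168311) = -58020167920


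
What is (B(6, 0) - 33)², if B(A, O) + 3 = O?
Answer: 1296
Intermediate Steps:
B(A, O) = -3 + O
(B(6, 0) - 33)² = ((-3 + 0) - 33)² = (-3 - 33)² = (-36)² = 1296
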